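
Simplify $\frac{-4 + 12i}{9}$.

Divisor is real, so divide each part by 9:
= -4/9 + (4/3)i


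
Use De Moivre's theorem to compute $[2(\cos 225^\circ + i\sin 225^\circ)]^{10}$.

By De Moivre: z^n = r^n(cos(nθ) + i sin(nθ))
= 2^10(cos(10*225°) + i sin(10*225°))
= 1024(cos 90° + i sin 90°)
= 1024i


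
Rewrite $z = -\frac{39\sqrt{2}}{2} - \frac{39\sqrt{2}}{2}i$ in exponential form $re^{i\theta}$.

r = |z| = sqrt((-39*sqrt(2)/2)^2 + (-39*sqrt(2)/2)^2) = sqrt(1521/2 + 1521/2) = sqrt(1521) = 39
θ = arctan(b/a) = arctan(-27.5772/-27.5772) (quadrant-adjusted) = -135° = -3π/4
z = 39e^(-i*3π/4)


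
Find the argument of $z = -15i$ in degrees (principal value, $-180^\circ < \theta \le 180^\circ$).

a = 0 and b < 0, so z lies on the negative imaginary axis: θ = -90°


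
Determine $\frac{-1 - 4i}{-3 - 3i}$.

Multiply numerator and denominator by conjugate (-3 + 3i):
= (-1 - 4i)(-3 + 3i) / ((-3)^2 + (-3)^2)
= (15 + 9i) / 18
Divide through by 3: (5 + 3i) / 6
= 5/6 + (1/2)i


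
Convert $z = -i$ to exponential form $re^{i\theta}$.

r = |z| = sqrt((0)^2 + (-1)^2) = sqrt(0 + 1) = sqrt(1) = 1
a = 0 and b < 0, so z lies on the negative imaginary axis: θ = -90° = -π/2
z = 1e^(-i*π/2)


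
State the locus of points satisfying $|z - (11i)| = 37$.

|z - z0| = r describes a circle centered at z0 with radius r
Here z0 = 11i and r = 37
Locus: Circle centered at (0, 11) with radius 37


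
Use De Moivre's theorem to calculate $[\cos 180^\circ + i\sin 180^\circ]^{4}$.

By De Moivre: z^n = r^n(cos(nθ) + i sin(nθ))
= 1^4(cos(4*180°) + i sin(4*180°))
= 1(cos 0° + i sin 0°)
= 1


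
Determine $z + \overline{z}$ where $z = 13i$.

z + conjugate(z) = (a + bi) + (a - bi) = 2a
= 2 * 0 = 0


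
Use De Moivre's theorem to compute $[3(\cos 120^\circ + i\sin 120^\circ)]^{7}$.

By De Moivre: z^n = r^n(cos(nθ) + i sin(nθ))
= 3^7(cos(7*120°) + i sin(7*120°))
= 2187(cos 120° + i sin 120°)
= -2187/2 + (2187*sqrt(3)/2)i


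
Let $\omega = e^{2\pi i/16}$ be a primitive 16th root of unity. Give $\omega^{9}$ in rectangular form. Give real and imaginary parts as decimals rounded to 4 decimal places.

ω^9 = e^(2πi·9/16) = e^(i·9π/8)
= cos(9π/8) + i sin(9π/8)
= -0.9239 - 0.3827i


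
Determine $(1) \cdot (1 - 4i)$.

(a1*a2 - b1*b2) + (a1*b2 + b1*a2)i
= (1 - 0) + (-4 + 0)i
= 1 - 4i


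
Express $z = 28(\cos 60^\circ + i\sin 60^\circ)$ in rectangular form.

a = r cos θ = 28 * 1/2 = 14
b = r sin θ = 28 * sqrt(3)/2 = 14*sqrt(3)
z = 14 + 14*sqrt(3)i


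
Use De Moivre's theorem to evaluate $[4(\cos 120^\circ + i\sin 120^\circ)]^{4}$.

By De Moivre: z^n = r^n(cos(nθ) + i sin(nθ))
= 4^4(cos(4*120°) + i sin(4*120°))
= 256(cos 120° + i sin 120°)
= -128 + 128*sqrt(3)i


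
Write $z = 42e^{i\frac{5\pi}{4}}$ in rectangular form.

a = r cos θ = 42 * -sqrt(2)/2 = -21*sqrt(2)
b = r sin θ = 42 * -sqrt(2)/2 = -21*sqrt(2)
z = -21*sqrt(2) - 21*sqrt(2)i


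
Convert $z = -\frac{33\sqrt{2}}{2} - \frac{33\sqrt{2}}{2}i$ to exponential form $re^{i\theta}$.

r = |z| = sqrt((-33*sqrt(2)/2)^2 + (-33*sqrt(2)/2)^2) = sqrt(1089/2 + 1089/2) = sqrt(1089) = 33
θ = arctan(b/a) = arctan(-23.3345/-23.3345) (quadrant-adjusted) = 225° = 5π/4
z = 33e^(i*5π/4)


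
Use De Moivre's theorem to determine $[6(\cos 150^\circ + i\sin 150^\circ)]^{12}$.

By De Moivre: z^n = r^n(cos(nθ) + i sin(nθ))
= 6^12(cos(12*150°) + i sin(12*150°))
= 2176782336(cos 0° + i sin 0°)
= 2176782336


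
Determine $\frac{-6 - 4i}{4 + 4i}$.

Multiply numerator and denominator by conjugate (4 - 4i):
= (-6 - 4i)(4 - 4i) / (4^2 + 4^2)
= (-40 + 8i) / 32
Divide through by 8: (-5 + i) / 4
= -5/4 + (1/4)i


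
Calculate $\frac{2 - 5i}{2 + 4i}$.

Multiply numerator and denominator by conjugate (2 - 4i):
= (2 - 5i)(2 - 4i) / (2^2 + 4^2)
= (-16 - 18i) / 20
Divide through by 2: (-8 - 9i) / 10
= -4/5 - (9/10)i


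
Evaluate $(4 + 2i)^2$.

(a + bi)^2 = a^2 - b^2 + 2abi
= 4^2 - 2^2 + 2*4*2i
= 12 + 16i


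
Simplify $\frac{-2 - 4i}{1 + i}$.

Multiply numerator and denominator by conjugate (1 - i):
= (-2 - 4i)(1 - i) / (1^2 + 1^2)
= (-6 - 2i) / 2
= -3 - i


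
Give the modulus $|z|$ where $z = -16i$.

|z| = sqrt(a^2 + b^2) = sqrt(0^2 + (-16)^2) = sqrt(256) = 16


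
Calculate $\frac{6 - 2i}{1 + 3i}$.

Multiply numerator and denominator by conjugate (1 - 3i):
= (6 - 2i)(1 - 3i) / (1^2 + 3^2)
= (-20i) / 10
= -2i


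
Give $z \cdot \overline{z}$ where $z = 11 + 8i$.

z * conjugate(z) = |z|^2 = a^2 + b^2
= 11^2 + 8^2 = 185


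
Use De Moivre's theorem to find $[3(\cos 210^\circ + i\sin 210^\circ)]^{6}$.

By De Moivre: z^n = r^n(cos(nθ) + i sin(nθ))
= 3^6(cos(6*210°) + i sin(6*210°))
= 729(cos 180° + i sin 180°)
= -729


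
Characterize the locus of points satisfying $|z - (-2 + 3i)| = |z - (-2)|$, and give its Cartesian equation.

|z - z1| = |z - z2| means z is equidistant from z1 and z2,
i.e. the perpendicular bisector of the segment from (-2, 3) to (-2, 0) (midpoint (-2, 3/2)).
With z = x + yi, square both sides:
(x - (-2))^2 + (y - 3)^2 = (x - (-2))^2 + (y - 0)^2
The x^2 and y^2 terms cancel: 0x + (-6)y = 4 - 13 = -9
Simplify: y = 3/2
Locus: Perpendicular bisector of the segment from (-2, 3) to (-2, 0): the line y = 3/2


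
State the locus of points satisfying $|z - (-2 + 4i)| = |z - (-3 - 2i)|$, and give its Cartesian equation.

|z - z1| = |z - z2| means z is equidistant from z1 and z2,
i.e. the perpendicular bisector of the segment from (-2, 4) to (-3, -2) (midpoint (-5/2, 1)).
With z = x + yi, square both sides:
(x - (-2))^2 + (y - 4)^2 = (x - (-3))^2 + (y - (-2))^2
The x^2 and y^2 terms cancel: -2x + (-12)y = 13 - 20 = -7
Simplify: 2x + 12y = 7
Locus: Perpendicular bisector of the segment from (-2, 4) to (-3, -2): the line 2x + 12y = 7


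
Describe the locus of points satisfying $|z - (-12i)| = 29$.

|z - z0| = r describes a circle centered at z0 with radius r
Here z0 = -12i and r = 29
Locus: Circle centered at (0, -12) with radius 29


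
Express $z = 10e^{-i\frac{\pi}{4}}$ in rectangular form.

a = r cos θ = 10 * sqrt(2)/2 = 5*sqrt(2)
b = r sin θ = 10 * -sqrt(2)/2 = -5*sqrt(2)
z = 5*sqrt(2) - 5*sqrt(2)i


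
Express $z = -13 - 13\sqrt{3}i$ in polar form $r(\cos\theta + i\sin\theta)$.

r = |z| = sqrt(a^2 + b^2) = sqrt((-13)^2 + (-13*sqrt(3))^2) = sqrt(169 + 507) = sqrt(676) = 26
θ = arctan(b/a) = arctan(-22.5167/-13) (quadrant-adjusted) = 240°
z = 26(cos 240° + i sin 240°)


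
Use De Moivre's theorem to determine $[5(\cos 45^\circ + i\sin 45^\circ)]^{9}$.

By De Moivre: z^n = r^n(cos(nθ) + i sin(nθ))
= 5^9(cos(9*45°) + i sin(9*45°))
= 1953125(cos 45° + i sin 45°)
= 1953125*sqrt(2)/2 + (1953125*sqrt(2)/2)i


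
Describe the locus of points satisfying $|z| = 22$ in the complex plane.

|z| = 22 means sqrt(x^2 + y^2) = 22
This is a circle of radius 22 centered at the origin


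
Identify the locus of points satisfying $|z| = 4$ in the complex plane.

|z| = 4 means sqrt(x^2 + y^2) = 4
This is a circle of radius 4 centered at the origin


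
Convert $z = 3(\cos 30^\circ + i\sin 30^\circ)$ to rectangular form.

a = r cos θ = 3 * sqrt(3)/2 = 3*sqrt(3)/2
b = r sin θ = 3 * 1/2 = 3/2
z = 3*sqrt(3)/2 + (3/2)i


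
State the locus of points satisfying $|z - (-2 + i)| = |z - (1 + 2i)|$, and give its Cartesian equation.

|z - z1| = |z - z2| means z is equidistant from z1 and z2,
i.e. the perpendicular bisector of the segment from (-2, 1) to (1, 2) (midpoint (-1/2, 3/2)).
With z = x + yi, square both sides:
(x - (-2))^2 + (y - 1)^2 = (x - 1)^2 + (y - 2)^2
The x^2 and y^2 terms cancel: 6x + 2y = 5 - 5 = 0
Simplify: 3x + y = 0
Locus: Perpendicular bisector of the segment from (-2, 1) to (1, 2): the line 3x + y = 0


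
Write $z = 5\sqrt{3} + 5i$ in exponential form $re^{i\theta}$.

r = |z| = sqrt((5*sqrt(3))^2 + (5)^2) = sqrt(75 + 25) = sqrt(100) = 10
θ = arctan(b/a) = arctan(5/8.6603) (quadrant-adjusted) = 30° = π/6
z = 10e^(i*π/6)


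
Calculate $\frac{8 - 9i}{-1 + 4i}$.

Multiply numerator and denominator by conjugate (-1 - 4i):
= (8 - 9i)(-1 - 4i) / ((-1)^2 + 4^2)
= (-44 - 23i) / 17
= -44/17 - (23/17)i


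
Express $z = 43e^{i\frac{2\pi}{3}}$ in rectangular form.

a = r cos θ = 43 * -1/2 = -43/2
b = r sin θ = 43 * sqrt(3)/2 = 43*sqrt(3)/2
z = -43/2 + (43*sqrt(3)/2)i


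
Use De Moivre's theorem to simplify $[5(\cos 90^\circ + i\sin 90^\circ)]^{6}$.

By De Moivre: z^n = r^n(cos(nθ) + i sin(nθ))
= 5^6(cos(6*90°) + i sin(6*90°))
= 15625(cos 180° + i sin 180°)
= -15625


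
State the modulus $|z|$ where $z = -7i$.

|z| = sqrt(a^2 + b^2) = sqrt(0^2 + (-7)^2) = sqrt(49) = 7


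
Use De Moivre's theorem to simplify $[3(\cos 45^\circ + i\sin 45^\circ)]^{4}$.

By De Moivre: z^n = r^n(cos(nθ) + i sin(nθ))
= 3^4(cos(4*45°) + i sin(4*45°))
= 81(cos 180° + i sin 180°)
= -81


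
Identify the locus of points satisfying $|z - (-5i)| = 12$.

|z - z0| = r describes a circle centered at z0 with radius r
Here z0 = -5i and r = 12
Locus: Circle centered at (0, -5) with radius 12


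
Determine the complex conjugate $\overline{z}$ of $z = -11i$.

If z = a + bi, then conjugate(z) = a - bi
conjugate(-11i) = 11i


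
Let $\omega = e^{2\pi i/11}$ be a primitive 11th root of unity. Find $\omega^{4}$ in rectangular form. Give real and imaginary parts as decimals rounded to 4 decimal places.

ω^4 = e^(2πi·4/11) = e^(i·8π/11)
= cos(8π/11) + i sin(8π/11)
= -0.6549 + 0.7557i


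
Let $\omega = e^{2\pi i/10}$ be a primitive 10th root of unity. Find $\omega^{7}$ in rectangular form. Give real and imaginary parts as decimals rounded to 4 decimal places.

ω^7 = e^(2πi·7/10) = e^(i·7π/5)
= cos(7π/5) + i sin(7π/5)
= -0.3090 - 0.9511i


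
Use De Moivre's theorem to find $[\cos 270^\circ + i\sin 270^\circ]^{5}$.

By De Moivre: z^n = r^n(cos(nθ) + i sin(nθ))
= 1^5(cos(5*270°) + i sin(5*270°))
= 1(cos 270° + i sin 270°)
= -i


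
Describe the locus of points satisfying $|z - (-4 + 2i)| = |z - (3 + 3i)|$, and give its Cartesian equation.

|z - z1| = |z - z2| means z is equidistant from z1 and z2,
i.e. the perpendicular bisector of the segment from (-4, 2) to (3, 3) (midpoint (-1/2, 5/2)).
With z = x + yi, square both sides:
(x - (-4))^2 + (y - 2)^2 = (x - 3)^2 + (y - 3)^2
The x^2 and y^2 terms cancel: 14x + 2y = 18 - 20 = -2
Simplify: 7x + y = -1
Locus: Perpendicular bisector of the segment from (-4, 2) to (3, 3): the line 7x + y = -1


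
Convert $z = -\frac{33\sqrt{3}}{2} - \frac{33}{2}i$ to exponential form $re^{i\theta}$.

r = |z| = sqrt((-33*sqrt(3)/2)^2 + (-33/2)^2) = sqrt(3267/4 + 1089/4) = sqrt(1089) = 33
θ = arctan(b/a) = arctan(-16.5/-28.5788) (quadrant-adjusted) = 210° = 7π/6
z = 33e^(i*7π/6)


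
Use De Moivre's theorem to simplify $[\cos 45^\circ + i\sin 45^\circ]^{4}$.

By De Moivre: z^n = r^n(cos(nθ) + i sin(nθ))
= 1^4(cos(4*45°) + i sin(4*45°))
= 1(cos 180° + i sin 180°)
= -1


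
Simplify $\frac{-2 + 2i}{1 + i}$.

Multiply numerator and denominator by conjugate (1 - i):
= (-2 + 2i)(1 - i) / (1^2 + 1^2)
= (4i) / 2
= 2i


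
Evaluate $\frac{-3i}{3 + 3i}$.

Multiply numerator and denominator by conjugate (3 - 3i):
= (-3i)(3 - 3i) / (3^2 + 3^2)
= (-9 - 9i) / 18
Divide through by 9: (-1 - i) / 2
= -1/2 - (1/2)i


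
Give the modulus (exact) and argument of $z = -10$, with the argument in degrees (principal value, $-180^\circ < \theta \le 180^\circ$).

|z| = sqrt((-10)^2 + 0^2) = 10
b = 0 and a < 0, so z lies on the negative real axis: arg(z) = 180°


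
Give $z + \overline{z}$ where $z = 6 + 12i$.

z + conjugate(z) = (a + bi) + (a - bi) = 2a
= 2 * 6 = 12


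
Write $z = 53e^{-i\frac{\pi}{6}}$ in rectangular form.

a = r cos θ = 53 * sqrt(3)/2 = 53*sqrt(3)/2
b = r sin θ = 53 * -1/2 = -53/2
z = 53*sqrt(3)/2 - (53/2)i


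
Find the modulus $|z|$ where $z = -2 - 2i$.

|z| = sqrt(a^2 + b^2) = sqrt((-2)^2 + (-2)^2) = sqrt(8) = sqrt(8)


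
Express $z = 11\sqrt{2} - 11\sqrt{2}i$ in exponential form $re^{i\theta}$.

r = |z| = sqrt((11*sqrt(2))^2 + (-11*sqrt(2))^2) = sqrt(242 + 242) = sqrt(484) = 22
θ = arctan(b/a) = arctan(-15.5563/15.5563) (quadrant-adjusted) = -45° = -π/4
z = 22e^(-i*π/4)


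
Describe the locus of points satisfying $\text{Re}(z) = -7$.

Re(z) = x where z = x + yi; the equation x = -7 is satisfied by all points with that x-coordinate
Locus: Vertical line x = -7


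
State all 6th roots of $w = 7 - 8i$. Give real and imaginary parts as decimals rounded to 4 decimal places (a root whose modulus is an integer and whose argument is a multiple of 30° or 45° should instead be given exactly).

|w| = sqrt(113) ≈ 10.630146, arg(w) ≈ 311.185925°
Root modulus = sqrt(113)^(1/6) ≈ 1.482825
Root arguments: θ_k = (arg(w) + 360°k)/6 for k = 0, 1, ..., 5
Compute each root as (root modulus)(cos θ_k + i sin θ_k) using full-precision intermediates, then round to 4 decimal places.
Roots: 0.9157 + 1.1663i, -0.5522 + 1.3762i, -1.4679 + 0.2098i, -0.9157 - 1.1663i, 0.5522 - 1.3762i, 1.4679 - 0.2098i


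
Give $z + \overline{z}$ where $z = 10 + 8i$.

z + conjugate(z) = (a + bi) + (a - bi) = 2a
= 2 * 10 = 20


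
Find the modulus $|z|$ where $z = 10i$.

|z| = sqrt(a^2 + b^2) = sqrt(0^2 + 10^2) = sqrt(100) = 10


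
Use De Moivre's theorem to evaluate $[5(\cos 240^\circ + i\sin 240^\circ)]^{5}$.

By De Moivre: z^n = r^n(cos(nθ) + i sin(nθ))
= 5^5(cos(5*240°) + i sin(5*240°))
= 3125(cos 120° + i sin 120°)
= -3125/2 + (3125*sqrt(3)/2)i


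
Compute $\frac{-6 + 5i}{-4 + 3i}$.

Multiply numerator and denominator by conjugate (-4 - 3i):
= (-6 + 5i)(-4 - 3i) / ((-4)^2 + 3^2)
= (39 - 2i) / 25
= 39/25 - (2/25)i


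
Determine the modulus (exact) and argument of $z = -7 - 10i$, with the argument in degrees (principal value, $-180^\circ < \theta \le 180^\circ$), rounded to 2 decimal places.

|z| = sqrt((-7)^2 + (-10)^2) = sqrt(149)
arg(z) = arctan(b/a) = arctan(-10/-7) (quadrant-adjusted) = -124.99°


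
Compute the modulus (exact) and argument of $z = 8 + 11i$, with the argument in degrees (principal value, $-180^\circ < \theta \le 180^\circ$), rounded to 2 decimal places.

|z| = sqrt(8^2 + 11^2) = sqrt(185)
arg(z) = arctan(b/a) = arctan(11/8) (quadrant-adjusted) = 53.97°


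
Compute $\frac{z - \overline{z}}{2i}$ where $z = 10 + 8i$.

z - conjugate(z) = 2bi
(z - conjugate(z))/(2i) = 2bi/(2i) = b = 8


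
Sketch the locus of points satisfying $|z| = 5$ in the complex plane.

|z| = 5 means sqrt(x^2 + y^2) = 5
This is a circle of radius 5 centered at the origin


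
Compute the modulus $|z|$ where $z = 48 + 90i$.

|z| = sqrt(a^2 + b^2) = sqrt(48^2 + 90^2) = sqrt(10404) = 102


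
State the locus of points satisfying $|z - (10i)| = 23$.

|z - z0| = r describes a circle centered at z0 with radius r
Here z0 = 10i and r = 23
Locus: Circle centered at (0, 10) with radius 23


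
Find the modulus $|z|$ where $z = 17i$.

|z| = sqrt(a^2 + b^2) = sqrt(0^2 + 17^2) = sqrt(289) = 17


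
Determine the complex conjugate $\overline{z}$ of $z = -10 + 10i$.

If z = a + bi, then conjugate(z) = a - bi
conjugate(-10 + 10i) = -10 - 10i


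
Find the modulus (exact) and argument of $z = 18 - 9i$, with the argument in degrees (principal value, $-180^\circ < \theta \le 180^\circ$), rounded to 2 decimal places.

|z| = sqrt(18^2 + (-9)^2) = sqrt(405)
arg(z) = arctan(b/a) = arctan(-9/18) (quadrant-adjusted) = -26.57°


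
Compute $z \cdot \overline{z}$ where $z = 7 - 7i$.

z * conjugate(z) = |z|^2 = a^2 + b^2
= 7^2 + (-7)^2 = 98


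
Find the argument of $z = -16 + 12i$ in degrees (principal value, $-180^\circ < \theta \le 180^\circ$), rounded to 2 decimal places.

θ = arctan(b/a) = arctan(12/-16) (quadrant-adjusted) = 143.13°


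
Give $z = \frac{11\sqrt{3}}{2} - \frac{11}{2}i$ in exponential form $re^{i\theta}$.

r = |z| = sqrt((11*sqrt(3)/2)^2 + (-11/2)^2) = sqrt(363/4 + 121/4) = sqrt(121) = 11
θ = arctan(b/a) = arctan(-5.5/9.5263) (quadrant-adjusted) = -30° = -π/6
z = 11e^(-i*π/6)


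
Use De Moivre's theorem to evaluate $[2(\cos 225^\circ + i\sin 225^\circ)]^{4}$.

By De Moivre: z^n = r^n(cos(nθ) + i sin(nθ))
= 2^4(cos(4*225°) + i sin(4*225°))
= 16(cos 180° + i sin 180°)
= -16


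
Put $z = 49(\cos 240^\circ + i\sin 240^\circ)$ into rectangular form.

a = r cos θ = 49 * -1/2 = -49/2
b = r sin θ = 49 * -sqrt(3)/2 = -49*sqrt(3)/2
z = -49/2 - (49*sqrt(3)/2)i


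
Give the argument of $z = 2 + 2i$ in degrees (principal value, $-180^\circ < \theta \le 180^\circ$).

θ = arctan(b/a) = arctan(2/2) (quadrant-adjusted) = 45°


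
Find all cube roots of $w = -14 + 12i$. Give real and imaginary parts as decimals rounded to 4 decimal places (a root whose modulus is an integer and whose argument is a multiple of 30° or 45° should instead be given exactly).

|w| = sqrt(340) ≈ 18.439089, arg(w) ≈ 139.398705°
Root modulus = sqrt(340)^(1/3) ≈ 2.641880
Root arguments: θ_k = (arg(w) + 360°k)/3 for k = 0, 1, ..., 2
Compute each root as (root modulus)(cos θ_k + i sin θ_k) using full-precision intermediates, then round to 4 decimal places.
Roots: 1.8197 + 1.9153i, -2.5685 + 0.6182i, 0.7488 - 2.5335i


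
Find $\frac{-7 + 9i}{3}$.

Divisor is real, so divide each part by 3:
= -7/3 + 3i


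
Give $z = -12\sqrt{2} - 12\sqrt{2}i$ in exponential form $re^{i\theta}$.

r = |z| = sqrt((-12*sqrt(2))^2 + (-12*sqrt(2))^2) = sqrt(288 + 288) = sqrt(576) = 24
θ = arctan(b/a) = arctan(-16.9706/-16.9706) (quadrant-adjusted) = -135° = -3π/4
z = 24e^(-i*3π/4)


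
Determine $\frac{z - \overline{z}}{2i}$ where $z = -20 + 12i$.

z - conjugate(z) = 2bi
(z - conjugate(z))/(2i) = 2bi/(2i) = b = 12


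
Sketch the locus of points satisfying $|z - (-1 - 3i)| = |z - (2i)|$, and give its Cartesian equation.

|z - z1| = |z - z2| means z is equidistant from z1 and z2,
i.e. the perpendicular bisector of the segment from (-1, -3) to (0, 2) (midpoint (-1/2, -1/2)).
With z = x + yi, square both sides:
(x - (-1))^2 + (y - (-3))^2 = (x - 0)^2 + (y - 2)^2
The x^2 and y^2 terms cancel: 2x + 10y = 4 - 10 = -6
Simplify: x + 5y = -3
Locus: Perpendicular bisector of the segment from (-1, -3) to (0, 2): the line x + 5y = -3


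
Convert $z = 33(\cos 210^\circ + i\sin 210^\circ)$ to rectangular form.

a = r cos θ = 33 * -sqrt(3)/2 = -33*sqrt(3)/2
b = r sin θ = 33 * -1/2 = -33/2
z = -33*sqrt(3)/2 - (33/2)i


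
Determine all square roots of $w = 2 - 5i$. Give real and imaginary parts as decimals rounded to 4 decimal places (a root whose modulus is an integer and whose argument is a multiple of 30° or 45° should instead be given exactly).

|w| = sqrt(29) ≈ 5.385165, arg(w) ≈ 291.801409°
Root modulus = sqrt(29)^(1/2) ≈ 2.320596
Root arguments: θ_k = (arg(w) + 360°k)/2 for k = 0, 1, ..., 1
Compute each root as (root modulus)(cos θ_k + i sin θ_k) using full-precision intermediates, then round to 4 decimal places.
Roots: -1.9216 + 1.3010i, 1.9216 - 1.3010i


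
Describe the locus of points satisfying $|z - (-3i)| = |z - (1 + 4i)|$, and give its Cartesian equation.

|z - z1| = |z - z2| means z is equidistant from z1 and z2,
i.e. the perpendicular bisector of the segment from (0, -3) to (1, 4) (midpoint (1/2, 1/2)).
With z = x + yi, square both sides:
(x - 0)^2 + (y - (-3))^2 = (x - 1)^2 + (y - 4)^2
The x^2 and y^2 terms cancel: 2x + 14y = 17 - 9 = 8
Simplify: x + 7y = 4
Locus: Perpendicular bisector of the segment from (0, -3) to (1, 4): the line x + 7y = 4


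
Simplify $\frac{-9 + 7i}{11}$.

Divisor is real, so divide each part by 11:
= -9/11 + (7/11)i


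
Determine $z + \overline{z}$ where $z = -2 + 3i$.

z + conjugate(z) = (a + bi) + (a - bi) = 2a
= 2 * (-2) = -4


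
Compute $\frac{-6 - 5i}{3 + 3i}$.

Multiply numerator and denominator by conjugate (3 - 3i):
= (-6 - 5i)(3 - 3i) / (3^2 + 3^2)
= (-33 + 3i) / 18
Divide through by 3: (-11 + i) / 6
= -11/6 + (1/6)i


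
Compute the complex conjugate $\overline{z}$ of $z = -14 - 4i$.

If z = a + bi, then conjugate(z) = a - bi
conjugate(-14 - 4i) = -14 + 4i


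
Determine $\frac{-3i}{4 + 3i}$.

Multiply numerator and denominator by conjugate (4 - 3i):
= (-3i)(4 - 3i) / (4^2 + 3^2)
= (-9 - 12i) / 25
= -9/25 - (12/25)i


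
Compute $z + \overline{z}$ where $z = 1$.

z + conjugate(z) = (a + bi) + (a - bi) = 2a
= 2 * 1 = 2


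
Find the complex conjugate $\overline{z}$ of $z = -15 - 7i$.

If z = a + bi, then conjugate(z) = a - bi
conjugate(-15 - 7i) = -15 + 7i


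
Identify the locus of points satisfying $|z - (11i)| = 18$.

|z - z0| = r describes a circle centered at z0 with radius r
Here z0 = 11i and r = 18
Locus: Circle centered at (0, 11) with radius 18


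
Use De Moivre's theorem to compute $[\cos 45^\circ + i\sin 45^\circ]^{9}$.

By De Moivre: z^n = r^n(cos(nθ) + i sin(nθ))
= 1^9(cos(9*45°) + i sin(9*45°))
= 1(cos 45° + i sin 45°)
= sqrt(2)/2 + (sqrt(2)/2)i


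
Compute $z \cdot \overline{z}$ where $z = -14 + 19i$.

z * conjugate(z) = |z|^2 = a^2 + b^2
= (-14)^2 + 19^2 = 557


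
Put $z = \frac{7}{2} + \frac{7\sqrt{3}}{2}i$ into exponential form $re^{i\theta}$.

r = |z| = sqrt((7/2)^2 + (7*sqrt(3)/2)^2) = sqrt(49/4 + 147/4) = sqrt(49) = 7
θ = arctan(b/a) = arctan(6.0622/3.5) (quadrant-adjusted) = 60° = π/3
z = 7e^(i*π/3)


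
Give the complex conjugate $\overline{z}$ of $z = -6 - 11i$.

If z = a + bi, then conjugate(z) = a - bi
conjugate(-6 - 11i) = -6 + 11i


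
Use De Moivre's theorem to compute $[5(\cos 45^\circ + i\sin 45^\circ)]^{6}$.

By De Moivre: z^n = r^n(cos(nθ) + i sin(nθ))
= 5^6(cos(6*45°) + i sin(6*45°))
= 15625(cos 270° + i sin 270°)
= -15625i


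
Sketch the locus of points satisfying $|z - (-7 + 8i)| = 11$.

|z - z0| = r describes a circle centered at z0 with radius r
Here z0 = -7 + 8i and r = 11
Locus: Circle centered at (-7, 8) with radius 11


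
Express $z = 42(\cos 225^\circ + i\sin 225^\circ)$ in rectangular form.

a = r cos θ = 42 * -sqrt(2)/2 = -21*sqrt(2)
b = r sin θ = 42 * -sqrt(2)/2 = -21*sqrt(2)
z = -21*sqrt(2) - 21*sqrt(2)i


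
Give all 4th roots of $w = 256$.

|w| = 256, arg(w) = 0°
Root modulus = 256^(1/4) = 4
Root arguments: θ_k = (0° + 360°k)/4 for k = 0, 1, ..., 3
Roots: 4, 4i, -4, -4i


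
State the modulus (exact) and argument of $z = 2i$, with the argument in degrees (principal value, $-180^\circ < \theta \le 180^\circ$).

|z| = sqrt(0^2 + 2^2) = 2
a = 0 and b > 0, so z lies on the positive imaginary axis: arg(z) = 90°


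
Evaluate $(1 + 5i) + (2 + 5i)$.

(1 + 2) + (5 + 5)i = 3 + 10i


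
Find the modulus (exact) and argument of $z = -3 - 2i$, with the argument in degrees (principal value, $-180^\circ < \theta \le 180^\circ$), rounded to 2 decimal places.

|z| = sqrt((-3)^2 + (-2)^2) = sqrt(13)
arg(z) = arctan(b/a) = arctan(-2/-3) (quadrant-adjusted) = -146.31°


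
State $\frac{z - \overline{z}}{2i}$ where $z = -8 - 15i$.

z - conjugate(z) = 2bi
(z - conjugate(z))/(2i) = 2bi/(2i) = b = -15


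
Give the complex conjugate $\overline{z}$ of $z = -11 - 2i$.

If z = a + bi, then conjugate(z) = a - bi
conjugate(-11 - 2i) = -11 + 2i


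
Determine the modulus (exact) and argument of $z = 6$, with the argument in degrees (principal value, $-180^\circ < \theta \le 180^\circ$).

|z| = sqrt(6^2 + 0^2) = 6
b = 0 and a > 0, so z lies on the positive real axis: arg(z) = 0°


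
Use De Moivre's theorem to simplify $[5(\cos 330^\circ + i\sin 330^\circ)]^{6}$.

By De Moivre: z^n = r^n(cos(nθ) + i sin(nθ))
= 5^6(cos(6*330°) + i sin(6*330°))
= 15625(cos 180° + i sin 180°)
= -15625


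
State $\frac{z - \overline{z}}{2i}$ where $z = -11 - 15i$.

z - conjugate(z) = 2bi
(z - conjugate(z))/(2i) = 2bi/(2i) = b = -15


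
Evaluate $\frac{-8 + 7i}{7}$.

Divisor is real, so divide each part by 7:
= -8/7 + i


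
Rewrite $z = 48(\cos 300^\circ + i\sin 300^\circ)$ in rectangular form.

a = r cos θ = 48 * 1/2 = 24
b = r sin θ = 48 * -sqrt(3)/2 = -24*sqrt(3)
z = 24 - 24*sqrt(3)i


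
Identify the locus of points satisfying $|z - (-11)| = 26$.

|z - z0| = r describes a circle centered at z0 with radius r
Here z0 = -11 and r = 26
Locus: Circle centered at (-11, 0) with radius 26


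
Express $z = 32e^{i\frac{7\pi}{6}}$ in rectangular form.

a = r cos θ = 32 * -sqrt(3)/2 = -16*sqrt(3)
b = r sin θ = 32 * -1/2 = -16
z = -16*sqrt(3) - 16i


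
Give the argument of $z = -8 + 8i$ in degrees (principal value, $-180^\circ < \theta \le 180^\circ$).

θ = arctan(b/a) = arctan(8/-8) (quadrant-adjusted) = 135°


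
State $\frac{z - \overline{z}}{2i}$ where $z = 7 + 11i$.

z - conjugate(z) = 2bi
(z - conjugate(z))/(2i) = 2bi/(2i) = b = 11


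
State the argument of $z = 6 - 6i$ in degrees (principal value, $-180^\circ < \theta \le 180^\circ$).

θ = arctan(b/a) = arctan(-6/6) (quadrant-adjusted) = -45°


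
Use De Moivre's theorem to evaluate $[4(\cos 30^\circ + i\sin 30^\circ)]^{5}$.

By De Moivre: z^n = r^n(cos(nθ) + i sin(nθ))
= 4^5(cos(5*30°) + i sin(5*30°))
= 1024(cos 150° + i sin 150°)
= -512*sqrt(3) + 512i


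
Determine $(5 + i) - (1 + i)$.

(5 - 1) + (1 - 1)i = 4


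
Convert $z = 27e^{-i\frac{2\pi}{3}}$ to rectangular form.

a = r cos θ = 27 * -1/2 = -27/2
b = r sin θ = 27 * -sqrt(3)/2 = -27*sqrt(3)/2
z = -27/2 - (27*sqrt(3)/2)i


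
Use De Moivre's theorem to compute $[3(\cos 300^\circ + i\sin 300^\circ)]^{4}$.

By De Moivre: z^n = r^n(cos(nθ) + i sin(nθ))
= 3^4(cos(4*300°) + i sin(4*300°))
= 81(cos 120° + i sin 120°)
= -81/2 + (81*sqrt(3)/2)i


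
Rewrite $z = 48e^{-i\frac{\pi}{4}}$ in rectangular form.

a = r cos θ = 48 * sqrt(2)/2 = 24*sqrt(2)
b = r sin θ = 48 * -sqrt(2)/2 = -24*sqrt(2)
z = 24*sqrt(2) - 24*sqrt(2)i


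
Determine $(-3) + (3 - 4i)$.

(-3 + 3) + (0 + (-4))i = -4i


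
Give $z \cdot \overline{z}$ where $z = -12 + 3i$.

z * conjugate(z) = |z|^2 = a^2 + b^2
= (-12)^2 + 3^2 = 153


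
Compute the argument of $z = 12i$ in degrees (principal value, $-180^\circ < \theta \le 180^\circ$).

a = 0 and b > 0, so z lies on the positive imaginary axis: θ = 90°


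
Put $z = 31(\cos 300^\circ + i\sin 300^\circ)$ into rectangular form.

a = r cos θ = 31 * 1/2 = 31/2
b = r sin θ = 31 * -sqrt(3)/2 = -31*sqrt(3)/2
z = 31/2 - (31*sqrt(3)/2)i


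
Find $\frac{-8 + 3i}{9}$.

Divisor is real, so divide each part by 9:
= -8/9 + (1/3)i


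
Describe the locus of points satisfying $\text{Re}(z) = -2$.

Re(z) = x where z = x + yi; the equation x = -2 is satisfied by all points with that x-coordinate
Locus: Vertical line x = -2


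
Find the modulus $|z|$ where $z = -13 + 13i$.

|z| = sqrt(a^2 + b^2) = sqrt((-13)^2 + 13^2) = sqrt(338) = sqrt(338)


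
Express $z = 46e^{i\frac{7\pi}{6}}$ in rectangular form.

a = r cos θ = 46 * -sqrt(3)/2 = -23*sqrt(3)
b = r sin θ = 46 * -1/2 = -23
z = -23*sqrt(3) - 23i


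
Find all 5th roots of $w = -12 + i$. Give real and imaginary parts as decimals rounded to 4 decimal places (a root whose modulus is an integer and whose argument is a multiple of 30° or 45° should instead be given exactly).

|w| = sqrt(145) ≈ 12.041595, arg(w) ≈ 175.236358°
Root modulus = sqrt(145)^(1/5) ≈ 1.644890
Root arguments: θ_k = (arg(w) + 360°k)/5 for k = 0, 1, ..., 4
Compute each root as (root modulus)(cos θ_k + i sin θ_k) using full-precision intermediates, then round to 4 decimal places.
Roots: 1.3466 + 0.9446i, -0.4822 + 1.5726i, -1.6447 + 0.0274i, -0.5342 - 1.5557i, 1.3145 - 0.9888i


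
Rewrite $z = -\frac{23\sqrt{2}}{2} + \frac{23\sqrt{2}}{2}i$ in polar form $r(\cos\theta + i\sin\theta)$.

r = |z| = sqrt(a^2 + b^2) = sqrt((-23*sqrt(2)/2)^2 + (23*sqrt(2)/2)^2) = sqrt(529/2 + 529/2) = sqrt(529) = 23
θ = arctan(b/a) = arctan(16.2635/-16.2635) (quadrant-adjusted) = 135°
z = 23(cos 135° + i sin 135°)


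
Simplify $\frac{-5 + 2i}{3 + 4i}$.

Multiply numerator and denominator by conjugate (3 - 4i):
= (-5 + 2i)(3 - 4i) / (3^2 + 4^2)
= (-7 + 26i) / 25
= -7/25 + (26/25)i


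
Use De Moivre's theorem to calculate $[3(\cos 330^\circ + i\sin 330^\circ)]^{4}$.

By De Moivre: z^n = r^n(cos(nθ) + i sin(nθ))
= 3^4(cos(4*330°) + i sin(4*330°))
= 81(cos 240° + i sin 240°)
= -81/2 - (81*sqrt(3)/2)i


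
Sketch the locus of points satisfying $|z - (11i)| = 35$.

|z - z0| = r describes a circle centered at z0 with radius r
Here z0 = 11i and r = 35
Locus: Circle centered at (0, 11) with radius 35


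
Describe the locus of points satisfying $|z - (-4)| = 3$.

|z - z0| = r describes a circle centered at z0 with radius r
Here z0 = -4 and r = 3
Locus: Circle centered at (-4, 0) with radius 3


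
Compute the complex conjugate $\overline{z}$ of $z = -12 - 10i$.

If z = a + bi, then conjugate(z) = a - bi
conjugate(-12 - 10i) = -12 + 10i


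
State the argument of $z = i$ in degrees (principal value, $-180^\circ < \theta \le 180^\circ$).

a = 0 and b > 0, so z lies on the positive imaginary axis: θ = 90°


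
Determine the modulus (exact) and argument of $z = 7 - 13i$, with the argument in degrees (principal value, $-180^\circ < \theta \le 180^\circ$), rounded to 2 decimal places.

|z| = sqrt(7^2 + (-13)^2) = sqrt(218)
arg(z) = arctan(b/a) = arctan(-13/7) (quadrant-adjusted) = -61.70°


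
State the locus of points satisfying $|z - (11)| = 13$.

|z - z0| = r describes a circle centered at z0 with radius r
Here z0 = 11 and r = 13
Locus: Circle centered at (11, 0) with radius 13


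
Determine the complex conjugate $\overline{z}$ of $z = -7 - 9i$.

If z = a + bi, then conjugate(z) = a - bi
conjugate(-7 - 9i) = -7 + 9i


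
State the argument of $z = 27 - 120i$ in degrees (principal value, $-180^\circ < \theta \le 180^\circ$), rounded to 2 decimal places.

θ = arctan(b/a) = arctan(-120/27) (quadrant-adjusted) = -77.32°


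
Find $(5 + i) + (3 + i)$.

(5 + 3) + (1 + 1)i = 8 + 2i


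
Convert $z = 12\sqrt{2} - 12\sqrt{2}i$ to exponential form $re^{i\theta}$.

r = |z| = sqrt((12*sqrt(2))^2 + (-12*sqrt(2))^2) = sqrt(288 + 288) = sqrt(576) = 24
θ = arctan(b/a) = arctan(-16.9706/16.9706) (quadrant-adjusted) = -45° = -π/4
z = 24e^(-i*π/4)


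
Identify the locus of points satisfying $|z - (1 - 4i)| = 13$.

|z - z0| = r describes a circle centered at z0 with radius r
Here z0 = 1 - 4i and r = 13
Locus: Circle centered at (1, -4) with radius 13


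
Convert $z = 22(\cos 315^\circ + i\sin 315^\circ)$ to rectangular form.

a = r cos θ = 22 * sqrt(2)/2 = 11*sqrt(2)
b = r sin θ = 22 * -sqrt(2)/2 = -11*sqrt(2)
z = 11*sqrt(2) - 11*sqrt(2)i


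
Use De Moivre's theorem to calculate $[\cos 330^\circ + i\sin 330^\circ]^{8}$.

By De Moivre: z^n = r^n(cos(nθ) + i sin(nθ))
= 1^8(cos(8*330°) + i sin(8*330°))
= 1(cos 120° + i sin 120°)
= -1/2 + (sqrt(3)/2)i


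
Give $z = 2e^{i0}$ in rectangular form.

a = r cos θ = 2 * 1 = 2
b = r sin θ = 2 * 0 = 0
z = 2


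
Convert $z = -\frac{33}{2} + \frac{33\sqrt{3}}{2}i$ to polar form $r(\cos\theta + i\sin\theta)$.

r = |z| = sqrt(a^2 + b^2) = sqrt((-33/2)^2 + (33*sqrt(3)/2)^2) = sqrt(1089/4 + 3267/4) = sqrt(1089) = 33
θ = arctan(b/a) = arctan(28.5788/-16.5) (quadrant-adjusted) = 120°
z = 33(cos 120° + i sin 120°)


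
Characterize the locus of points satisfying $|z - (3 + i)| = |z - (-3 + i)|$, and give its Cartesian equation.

|z - z1| = |z - z2| means z is equidistant from z1 and z2,
i.e. the perpendicular bisector of the segment from (3, 1) to (-3, 1) (midpoint (0, 1)).
With z = x + yi, square both sides:
(x - 3)^2 + (y - 1)^2 = (x - (-3))^2 + (y - 1)^2
The x^2 and y^2 terms cancel: -12x + 0y = 10 - 10 = 0
Simplify: x = 0
Locus: Perpendicular bisector of the segment from (3, 1) to (-3, 1): the line x = 0


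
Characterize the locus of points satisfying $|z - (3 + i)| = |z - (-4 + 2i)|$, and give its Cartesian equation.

|z - z1| = |z - z2| means z is equidistant from z1 and z2,
i.e. the perpendicular bisector of the segment from (3, 1) to (-4, 2) (midpoint (-1/2, 3/2)).
With z = x + yi, square both sides:
(x - 3)^2 + (y - 1)^2 = (x - (-4))^2 + (y - 2)^2
The x^2 and y^2 terms cancel: -14x + 2y = 20 - 10 = 10
Simplify: 7x - y = -5
Locus: Perpendicular bisector of the segment from (3, 1) to (-4, 2): the line 7x - y = -5


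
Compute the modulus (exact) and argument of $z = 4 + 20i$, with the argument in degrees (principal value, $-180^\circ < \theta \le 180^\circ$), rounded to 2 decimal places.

|z| = sqrt(4^2 + 20^2) = sqrt(416)
arg(z) = arctan(b/a) = arctan(20/4) (quadrant-adjusted) = 78.69°


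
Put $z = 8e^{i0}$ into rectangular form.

a = r cos θ = 8 * 1 = 8
b = r sin θ = 8 * 0 = 0
z = 8


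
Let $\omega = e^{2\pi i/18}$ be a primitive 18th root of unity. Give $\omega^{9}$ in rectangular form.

ω^9 = e^(2πi·9/18) = e^(i·1π)
= cos(1π) + i sin(1π)
= -1


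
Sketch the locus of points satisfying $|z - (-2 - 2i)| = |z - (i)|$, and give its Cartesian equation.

|z - z1| = |z - z2| means z is equidistant from z1 and z2,
i.e. the perpendicular bisector of the segment from (-2, -2) to (0, 1) (midpoint (-1, -1/2)).
With z = x + yi, square both sides:
(x - (-2))^2 + (y - (-2))^2 = (x - 0)^2 + (y - 1)^2
The x^2 and y^2 terms cancel: 4x + 6y = 1 - 8 = -7
Simplify: 4x + 6y = -7
Locus: Perpendicular bisector of the segment from (-2, -2) to (0, 1): the line 4x + 6y = -7


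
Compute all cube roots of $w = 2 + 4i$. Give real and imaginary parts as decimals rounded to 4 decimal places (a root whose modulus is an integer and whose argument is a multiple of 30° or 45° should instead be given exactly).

|w| = sqrt(20) ≈ 4.472136, arg(w) ≈ 63.434949°
Root modulus = sqrt(20)^(1/3) ≈ 1.647549
Root arguments: θ_k = (arg(w) + 360°k)/3 for k = 0, 1, ..., 2
Compute each root as (root modulus)(cos θ_k + i sin θ_k) using full-precision intermediates, then round to 4 decimal places.
Roots: 1.5366 + 0.5943i, -1.2830 + 1.0336i, -0.2536 - 1.6279i


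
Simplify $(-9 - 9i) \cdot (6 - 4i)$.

(a1*a2 - b1*b2) + (a1*b2 + b1*a2)i
= (-54 - 36) + (36 + (-54))i
= -90 - 18i


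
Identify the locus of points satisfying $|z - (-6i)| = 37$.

|z - z0| = r describes a circle centered at z0 with radius r
Here z0 = -6i and r = 37
Locus: Circle centered at (0, -6) with radius 37


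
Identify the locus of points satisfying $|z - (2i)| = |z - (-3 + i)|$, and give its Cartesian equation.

|z - z1| = |z - z2| means z is equidistant from z1 and z2,
i.e. the perpendicular bisector of the segment from (0, 2) to (-3, 1) (midpoint (-3/2, 3/2)).
With z = x + yi, square both sides:
(x - 0)^2 + (y - 2)^2 = (x - (-3))^2 + (y - 1)^2
The x^2 and y^2 terms cancel: -6x + (-2)y = 10 - 4 = 6
Simplify: 3x + y = -3
Locus: Perpendicular bisector of the segment from (0, 2) to (-3, 1): the line 3x + y = -3


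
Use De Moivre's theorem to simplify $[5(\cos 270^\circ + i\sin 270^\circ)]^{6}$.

By De Moivre: z^n = r^n(cos(nθ) + i sin(nθ))
= 5^6(cos(6*270°) + i sin(6*270°))
= 15625(cos 180° + i sin 180°)
= -15625


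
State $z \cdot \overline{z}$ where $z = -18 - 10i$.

z * conjugate(z) = |z|^2 = a^2 + b^2
= (-18)^2 + (-10)^2 = 424


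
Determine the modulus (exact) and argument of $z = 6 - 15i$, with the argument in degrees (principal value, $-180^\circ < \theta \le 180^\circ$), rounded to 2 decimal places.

|z| = sqrt(6^2 + (-15)^2) = sqrt(261)
arg(z) = arctan(b/a) = arctan(-15/6) (quadrant-adjusted) = -68.20°


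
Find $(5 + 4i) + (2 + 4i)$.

(5 + 2) + (4 + 4)i = 7 + 8i


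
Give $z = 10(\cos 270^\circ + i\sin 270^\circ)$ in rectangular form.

a = r cos θ = 10 * 0 = 0
b = r sin θ = 10 * -1 = -10
z = -10i


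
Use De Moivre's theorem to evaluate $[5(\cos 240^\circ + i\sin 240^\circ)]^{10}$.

By De Moivre: z^n = r^n(cos(nθ) + i sin(nθ))
= 5^10(cos(10*240°) + i sin(10*240°))
= 9765625(cos 240° + i sin 240°)
= -9765625/2 - (9765625*sqrt(3)/2)i


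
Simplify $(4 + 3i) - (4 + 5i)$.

(4 - 4) + (3 - 5)i = -2i


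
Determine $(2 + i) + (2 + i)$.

(2 + 2) + (1 + 1)i = 4 + 2i


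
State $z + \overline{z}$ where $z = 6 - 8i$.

z + conjugate(z) = (a + bi) + (a - bi) = 2a
= 2 * 6 = 12


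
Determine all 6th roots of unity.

ω_k = e^(2πik/6) = cos(2πk/6) + i sin(2πk/6) for k = 0, 1, ..., 5
Roots: 1, 1/2 + (sqrt(3)/2)i, -1/2 + (sqrt(3)/2)i, -1, -1/2 - (sqrt(3)/2)i, 1/2 - (sqrt(3)/2)i


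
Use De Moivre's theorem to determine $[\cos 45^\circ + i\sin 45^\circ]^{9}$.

By De Moivre: z^n = r^n(cos(nθ) + i sin(nθ))
= 1^9(cos(9*45°) + i sin(9*45°))
= 1(cos 45° + i sin 45°)
= sqrt(2)/2 + (sqrt(2)/2)i


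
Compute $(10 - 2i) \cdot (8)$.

(a1*a2 - b1*b2) + (a1*b2 + b1*a2)i
= (80 - 0) + (0 + (-16))i
= 80 - 16i


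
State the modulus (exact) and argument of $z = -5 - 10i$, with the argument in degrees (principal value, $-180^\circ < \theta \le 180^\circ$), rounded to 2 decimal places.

|z| = sqrt((-5)^2 + (-10)^2) = sqrt(125)
arg(z) = arctan(b/a) = arctan(-10/-5) (quadrant-adjusted) = -116.57°


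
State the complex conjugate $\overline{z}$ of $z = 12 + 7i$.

If z = a + bi, then conjugate(z) = a - bi
conjugate(12 + 7i) = 12 - 7i


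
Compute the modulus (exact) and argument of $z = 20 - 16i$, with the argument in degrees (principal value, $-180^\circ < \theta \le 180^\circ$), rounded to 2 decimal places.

|z| = sqrt(20^2 + (-16)^2) = sqrt(656)
arg(z) = arctan(b/a) = arctan(-16/20) (quadrant-adjusted) = -38.66°


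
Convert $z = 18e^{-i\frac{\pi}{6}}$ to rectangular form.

a = r cos θ = 18 * sqrt(3)/2 = 9*sqrt(3)
b = r sin θ = 18 * -1/2 = -9
z = 9*sqrt(3) - 9i


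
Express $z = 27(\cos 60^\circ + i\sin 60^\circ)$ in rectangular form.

a = r cos θ = 27 * 1/2 = 27/2
b = r sin θ = 27 * sqrt(3)/2 = 27*sqrt(3)/2
z = 27/2 + (27*sqrt(3)/2)i


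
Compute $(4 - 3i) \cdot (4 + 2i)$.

(a1*a2 - b1*b2) + (a1*b2 + b1*a2)i
= (16 - (-6)) + (8 + (-12))i
= 22 - 4i


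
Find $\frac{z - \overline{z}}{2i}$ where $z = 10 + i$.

z - conjugate(z) = 2bi
(z - conjugate(z))/(2i) = 2bi/(2i) = b = 1


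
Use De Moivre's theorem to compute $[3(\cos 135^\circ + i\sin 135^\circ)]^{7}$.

By De Moivre: z^n = r^n(cos(nθ) + i sin(nθ))
= 3^7(cos(7*135°) + i sin(7*135°))
= 2187(cos 225° + i sin 225°)
= -2187*sqrt(2)/2 - (2187*sqrt(2)/2)i


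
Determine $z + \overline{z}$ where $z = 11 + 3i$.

z + conjugate(z) = (a + bi) + (a - bi) = 2a
= 2 * 11 = 22


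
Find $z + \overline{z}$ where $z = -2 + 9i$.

z + conjugate(z) = (a + bi) + (a - bi) = 2a
= 2 * (-2) = -4


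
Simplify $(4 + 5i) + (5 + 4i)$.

(4 + 5) + (5 + 4)i = 9 + 9i


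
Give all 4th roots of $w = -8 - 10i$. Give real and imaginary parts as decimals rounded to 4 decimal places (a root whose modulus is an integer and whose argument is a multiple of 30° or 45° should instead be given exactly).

|w| = sqrt(164) ≈ 12.806248, arg(w) ≈ 231.340192°
Root modulus = sqrt(164)^(1/4) ≈ 1.891714
Root arguments: θ_k = (arg(w) + 360°k)/4 for k = 0, 1, ..., 3
Compute each root as (root modulus)(cos θ_k + i sin θ_k) using full-precision intermediates, then round to 4 decimal places.
Roots: 1.0071 + 1.6014i, -1.6014 + 1.0071i, -1.0071 - 1.6014i, 1.6014 - 1.0071i


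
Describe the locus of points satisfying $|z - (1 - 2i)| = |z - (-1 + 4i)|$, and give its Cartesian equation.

|z - z1| = |z - z2| means z is equidistant from z1 and z2,
i.e. the perpendicular bisector of the segment from (1, -2) to (-1, 4) (midpoint (0, 1)).
With z = x + yi, square both sides:
(x - 1)^2 + (y - (-2))^2 = (x - (-1))^2 + (y - 4)^2
The x^2 and y^2 terms cancel: -4x + 12y = 17 - 5 = 12
Simplify: x - 3y = -3
Locus: Perpendicular bisector of the segment from (1, -2) to (-1, 4): the line x - 3y = -3
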